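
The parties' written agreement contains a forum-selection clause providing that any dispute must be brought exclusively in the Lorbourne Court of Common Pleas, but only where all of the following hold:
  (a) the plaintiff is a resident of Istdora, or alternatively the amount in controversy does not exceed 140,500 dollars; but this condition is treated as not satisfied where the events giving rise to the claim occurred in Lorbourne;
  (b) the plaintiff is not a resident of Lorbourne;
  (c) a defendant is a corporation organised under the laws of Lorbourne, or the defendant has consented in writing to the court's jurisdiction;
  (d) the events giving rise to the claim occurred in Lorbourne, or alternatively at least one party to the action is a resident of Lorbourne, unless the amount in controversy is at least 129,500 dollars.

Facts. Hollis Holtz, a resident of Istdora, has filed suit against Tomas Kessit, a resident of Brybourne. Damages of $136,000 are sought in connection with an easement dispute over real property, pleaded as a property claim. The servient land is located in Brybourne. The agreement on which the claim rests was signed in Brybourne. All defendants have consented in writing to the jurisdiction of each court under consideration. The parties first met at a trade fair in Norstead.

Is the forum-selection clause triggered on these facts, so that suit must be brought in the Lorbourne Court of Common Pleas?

The Lorbourne Court of Common Pleas:
  (a) The plaintiff resides in Istdora, which satisfies one of the alternatives. The carve-out does not apply: the operative events occurred in Brybourne, not Lorbourne. Satisfied.
  (b) The plaintiff resides in Istdora, which is not Lorbourne. Condition met.
  (c) Every defendant has filed written consent, so this disjunct is met. Condition met.
  (d) The operative events occurred in Brybourne, not Lorbourne; no party resides in Lorbourne — no alternative holds. However, the amount in controversy is 136,000 dollars, which meets the USD 129,500 floor, so the 'unless' proviso supplies this condition. Condition met.
  → The clause applies.

Yes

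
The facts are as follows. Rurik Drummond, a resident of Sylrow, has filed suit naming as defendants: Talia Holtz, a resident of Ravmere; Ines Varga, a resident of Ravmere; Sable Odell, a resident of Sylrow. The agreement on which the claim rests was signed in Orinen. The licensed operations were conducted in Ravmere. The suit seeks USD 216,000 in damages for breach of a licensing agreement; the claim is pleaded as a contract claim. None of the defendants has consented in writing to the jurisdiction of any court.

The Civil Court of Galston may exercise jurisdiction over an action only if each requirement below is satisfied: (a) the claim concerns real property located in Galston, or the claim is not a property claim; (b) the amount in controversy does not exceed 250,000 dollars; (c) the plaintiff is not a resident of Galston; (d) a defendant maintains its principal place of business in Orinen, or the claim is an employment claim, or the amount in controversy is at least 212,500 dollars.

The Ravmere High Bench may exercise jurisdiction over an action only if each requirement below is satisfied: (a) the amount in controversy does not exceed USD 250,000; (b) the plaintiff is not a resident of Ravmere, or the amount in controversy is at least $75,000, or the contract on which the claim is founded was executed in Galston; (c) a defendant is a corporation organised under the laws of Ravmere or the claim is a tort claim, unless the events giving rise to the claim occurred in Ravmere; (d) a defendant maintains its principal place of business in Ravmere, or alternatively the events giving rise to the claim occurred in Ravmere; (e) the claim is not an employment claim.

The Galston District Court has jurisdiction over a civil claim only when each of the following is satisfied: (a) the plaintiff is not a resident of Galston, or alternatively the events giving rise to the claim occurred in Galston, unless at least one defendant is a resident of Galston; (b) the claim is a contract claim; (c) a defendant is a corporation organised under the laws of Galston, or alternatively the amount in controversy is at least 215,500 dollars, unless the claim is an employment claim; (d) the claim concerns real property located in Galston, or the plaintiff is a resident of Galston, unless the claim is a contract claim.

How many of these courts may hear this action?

The Civil Court of Galston:
  (a) The claim is a contract claim, not a property claim — that alternative is enough. Condition met.
  (b) The amount in controversy is $216,000, within the 250,000 dollars ceiling. Met.
  (c) The plaintiff resides in Sylrow, which is not Galston. Met.
  (d) The amount in controversy is USD 216,000, which meets the 212,500 dollars floor, which satisfies one of the alternatives. Satisfied.
  → Jurisdiction lies.
The Ravmere High Bench:
  (a) The amount in controversy is $216,000, within the $250,000 ceiling. Met.
  (b) The plaintiff resides in Sylrow, which is not Ravmere, which satisfies one of the alternatives. Met.
  (c) No defendant is a corporation; the claim is a contract claim, not a tort claim — none of the alternatives is met. However, the operative events occurred in Ravmere, so the 'unless' proviso supplies this condition. Condition met.
  (d) The operative events occurred in Ravmere, so this disjunct is met. Met.
  (e) The claim is a contract claim, not an employment claim. Condition met.
  → Jurisdiction lies.
The Galston District Court:
  (a) The plaintiff resides in Sylrow, which is not Galston, so one alternative holds. Met.
  (b) The claim is a contract claim. Condition met.
  (c) The amount in controversy is 216,000 dollars, which meets the 215,500 dollars floor — that alternative is enough. Condition met.
  (d) The claim does not concern real property; the plaintiff resides in Sylrow, not Galston — none of the alternatives is met. The proviso rescues it, though: the claim is a contract claim. Condition met.
  → Jurisdiction lies.
Courts with jurisdiction: the Civil Court of Galston, the Ravmere High Bench, the Galston District Court — 3 in total.

3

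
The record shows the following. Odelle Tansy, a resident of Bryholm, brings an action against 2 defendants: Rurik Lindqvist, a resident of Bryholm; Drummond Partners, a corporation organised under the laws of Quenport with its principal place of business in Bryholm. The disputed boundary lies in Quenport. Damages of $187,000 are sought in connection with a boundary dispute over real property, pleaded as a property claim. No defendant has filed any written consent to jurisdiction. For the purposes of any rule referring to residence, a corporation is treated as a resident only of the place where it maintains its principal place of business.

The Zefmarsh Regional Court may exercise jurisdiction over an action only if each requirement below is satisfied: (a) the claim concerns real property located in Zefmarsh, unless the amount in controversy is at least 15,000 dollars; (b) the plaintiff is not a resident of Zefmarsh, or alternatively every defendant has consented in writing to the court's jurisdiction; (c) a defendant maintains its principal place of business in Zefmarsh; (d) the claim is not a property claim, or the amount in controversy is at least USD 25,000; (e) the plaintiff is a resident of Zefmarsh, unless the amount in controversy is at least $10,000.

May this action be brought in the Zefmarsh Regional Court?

The Zefmarsh Regional Court:
  (a) The property lies in Quenport, not Zefmarsh. However, the amount in controversy is $187,000, which meets the 15,000 dollars floor, so the 'unless' proviso supplies this condition. Met.
  (b) The plaintiff resides in Bryholm, which is not Zefmarsh — that alternative is enough. Met.
  (c) The corporate defendant(s) have their principal place of business in Bryholm, not Zefmarsh. Not satisfied.
  (d) The amount in controversy is USD 187,000, which meets the 25,000 dollars floor, so one alternative holds. Satisfied.
  (e) The plaintiff resides in Bryholm, not Zefmarsh. However, the amount in controversy is 187,000 dollars, which meets the $10,000 floor, so the 'unless' proviso supplies this condition. Satisfied.
  → At least one condition fails; no jurisdiction.

No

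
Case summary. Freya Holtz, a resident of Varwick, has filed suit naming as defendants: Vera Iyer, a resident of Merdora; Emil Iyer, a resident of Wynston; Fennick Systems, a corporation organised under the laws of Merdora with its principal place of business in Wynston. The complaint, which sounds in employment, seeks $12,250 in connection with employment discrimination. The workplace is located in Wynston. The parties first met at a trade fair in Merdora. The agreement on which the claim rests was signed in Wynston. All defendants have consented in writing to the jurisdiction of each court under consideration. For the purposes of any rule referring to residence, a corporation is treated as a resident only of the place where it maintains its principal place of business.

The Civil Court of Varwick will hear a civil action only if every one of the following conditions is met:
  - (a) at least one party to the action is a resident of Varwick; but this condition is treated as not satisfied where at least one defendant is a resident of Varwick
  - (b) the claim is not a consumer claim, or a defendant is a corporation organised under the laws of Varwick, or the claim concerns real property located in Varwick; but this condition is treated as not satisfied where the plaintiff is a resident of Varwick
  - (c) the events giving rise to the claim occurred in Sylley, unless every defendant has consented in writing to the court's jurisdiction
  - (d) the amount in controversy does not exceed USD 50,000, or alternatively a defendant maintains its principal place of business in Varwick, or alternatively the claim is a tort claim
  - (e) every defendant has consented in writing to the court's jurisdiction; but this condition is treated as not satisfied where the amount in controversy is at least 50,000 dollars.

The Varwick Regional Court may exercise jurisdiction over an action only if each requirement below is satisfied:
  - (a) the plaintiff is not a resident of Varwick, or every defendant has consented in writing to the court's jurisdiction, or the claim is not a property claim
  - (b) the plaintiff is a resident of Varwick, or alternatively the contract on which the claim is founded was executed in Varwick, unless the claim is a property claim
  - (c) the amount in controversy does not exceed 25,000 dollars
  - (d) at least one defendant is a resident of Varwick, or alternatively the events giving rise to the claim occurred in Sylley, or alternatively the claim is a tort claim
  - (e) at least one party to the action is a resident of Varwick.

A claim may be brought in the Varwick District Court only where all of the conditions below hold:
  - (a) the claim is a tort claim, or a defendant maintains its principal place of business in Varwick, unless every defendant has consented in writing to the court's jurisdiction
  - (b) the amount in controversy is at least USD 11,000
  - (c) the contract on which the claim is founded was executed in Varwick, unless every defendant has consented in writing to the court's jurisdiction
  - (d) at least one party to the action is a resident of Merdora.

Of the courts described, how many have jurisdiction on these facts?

1

The Civil Court of Varwick:
  (a) Freya Holtz resides in Varwick. The exception is not triggered, since no defendant resides in Varwick (they reside in Merdora, Wynston, Wynston). Met.
  (b) The claim is an employment claim, not a consumer claim, which satisfies one of the alternatives. But the plaintiff resides in Varwick, triggering the carve-out and defeating this condition. Not satisfied.
  (c) The operative events occurred in Wynston, not Sylley. The proviso rescues it, though: every defendant has filed written consent. Condition met.
  (d) The amount in controversy is 12,250 dollars, within the USD 50,000 ceiling, so one alternative holds. Satisfied.
  (e) Every defendant has filed written consent. The carve-out does not apply: the amount in controversy is $12,250, below the 50,000 dollars floor. Met.
  → At least one condition fails; no jurisdiction.
The Varwick Regional Court:
  (a) Every defendant has filed written consent — that alternative is enough. Condition met.
  (b) The plaintiff resides in Varwick, so one alternative holds. Met.
  (c) The amount in controversy is USD 12,250, within the 25,000 dollars ceiling. Met.
  (d) No defendant resides in Varwick (they reside in Merdora, Wynston, Wynston); the operative events occurred in Wynston, not Sylley; the claim is an employment claim, not a tort claim — no alternative holds. Not met.
  (e) Freya Holtz resides in Varwick. Met.
  → No jurisdiction.
The Varwick District Court:
  (a) The claim is an employment claim, not a tort claim; the corporate defendant(s) have their principal place of business in Wynston, not Varwick — every alternative fails. However, every defendant has filed written consent, so the 'unless' proviso supplies this condition. Satisfied.
  (b) The amount in controversy is USD 12,250, which meets the USD 11,000 floor. Satisfied.
  (c) The contract was executed in Wynston, not Varwick. But every defendant has filed written consent, and the 'unless' clause therefore excuses the requirement. Met.
  (d) Vera Iyer resides in Merdora. Met.
  → Jurisdiction lies.
Courts with jurisdiction: the Varwick District Court — 1 in total.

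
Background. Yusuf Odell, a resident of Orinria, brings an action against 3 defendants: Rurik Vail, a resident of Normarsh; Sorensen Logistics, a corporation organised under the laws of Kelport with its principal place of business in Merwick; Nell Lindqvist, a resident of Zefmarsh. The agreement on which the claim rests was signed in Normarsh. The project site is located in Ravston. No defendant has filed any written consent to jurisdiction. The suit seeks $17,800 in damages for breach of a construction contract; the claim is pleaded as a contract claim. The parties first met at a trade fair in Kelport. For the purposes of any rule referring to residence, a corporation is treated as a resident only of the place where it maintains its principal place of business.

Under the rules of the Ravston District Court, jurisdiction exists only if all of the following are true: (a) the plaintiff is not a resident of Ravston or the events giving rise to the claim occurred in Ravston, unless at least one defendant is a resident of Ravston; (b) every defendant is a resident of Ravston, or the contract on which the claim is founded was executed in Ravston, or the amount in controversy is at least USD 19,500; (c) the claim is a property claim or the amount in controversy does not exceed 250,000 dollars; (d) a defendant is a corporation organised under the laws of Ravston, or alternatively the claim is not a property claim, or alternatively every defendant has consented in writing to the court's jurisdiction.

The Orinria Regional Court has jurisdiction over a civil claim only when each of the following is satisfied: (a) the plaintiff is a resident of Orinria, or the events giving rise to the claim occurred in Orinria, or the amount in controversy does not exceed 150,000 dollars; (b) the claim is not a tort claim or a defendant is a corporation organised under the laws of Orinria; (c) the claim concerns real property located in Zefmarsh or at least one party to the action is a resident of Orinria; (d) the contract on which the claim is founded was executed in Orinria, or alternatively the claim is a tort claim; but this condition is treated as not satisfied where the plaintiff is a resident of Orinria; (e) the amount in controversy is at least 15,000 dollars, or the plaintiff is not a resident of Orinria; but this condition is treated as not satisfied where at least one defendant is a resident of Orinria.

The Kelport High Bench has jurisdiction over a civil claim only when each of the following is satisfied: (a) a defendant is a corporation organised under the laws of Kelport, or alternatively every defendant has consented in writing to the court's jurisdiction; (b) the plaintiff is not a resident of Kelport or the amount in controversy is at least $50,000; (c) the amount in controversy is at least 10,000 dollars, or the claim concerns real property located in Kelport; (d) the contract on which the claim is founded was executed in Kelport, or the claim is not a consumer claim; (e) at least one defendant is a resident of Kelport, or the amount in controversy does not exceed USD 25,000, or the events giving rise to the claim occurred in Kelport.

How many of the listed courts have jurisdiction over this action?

The Ravston District Court:
  (a) The plaintiff resides in Orinria, which is not Ravston — that alternative is enough. Satisfied.
  (b) The defendants reside as follows — Rurik Vail in Normarsh, Sorensen Logistics in Merwick, Nell Lindqvist in Zefmarsh — not all in Ravston; the contract was executed in Normarsh, not Ravston; the amount in controversy is USD 17,800, below the 19,500 dollars floor — every alternative fails. Not satisfied.
  (c) The amount in controversy is USD 17,800, within the USD 250,000 ceiling, so this disjunct is met. Met.
  (d) The claim is a contract claim, not a property claim, which satisfies one of the alternatives. Met.
  → Not every requirement is met — no jurisdiction.
The Orinria Regional Court:
  (a) The plaintiff resides in Orinria — that alternative is enough. Satisfied.
  (b) The claim is a contract claim, not a tort claim, which satisfies one of the alternatives. Satisfied.
  (c) Yusuf Odell resides in Orinria, so this disjunct is met. Condition met.
  (d) The contract was executed in Normarsh, not Orinria; the claim is a contract claim, not a tort claim — no alternative holds. Not satisfied.
  (e) The amount in controversy is 17,800 dollars, which meets the $15,000 floor, which satisfies one of the alternatives. The exception is not triggered, since no defendant resides in Orinria (they reside in Normarsh, Merwick, Zefmarsh). Satisfied.
  → At least one condition fails; no jurisdiction.
The Kelport High Bench:
  (a) Sorensen Logistics is organised under the laws of Kelport, which satisfies one of the alternatives. Condition met.
  (b) The plaintiff resides in Orinria, which is not Kelport, so one alternative holds. Satisfied.
  (c) The amount in controversy is USD 17,800, which meets the $10,000 floor, which satisfies one of the alternatives. Condition met.
  (d) The claim is a contract claim, not a consumer claim, so one alternative holds. Satisfied.
  (e) The amount in controversy is USD 17,800, within the USD 25,000 ceiling — that alternative is enough. Satisfied.
  → All conditions met; jurisdiction exists.
Courts with jurisdiction: the Kelport High Bench — 1 in total.

1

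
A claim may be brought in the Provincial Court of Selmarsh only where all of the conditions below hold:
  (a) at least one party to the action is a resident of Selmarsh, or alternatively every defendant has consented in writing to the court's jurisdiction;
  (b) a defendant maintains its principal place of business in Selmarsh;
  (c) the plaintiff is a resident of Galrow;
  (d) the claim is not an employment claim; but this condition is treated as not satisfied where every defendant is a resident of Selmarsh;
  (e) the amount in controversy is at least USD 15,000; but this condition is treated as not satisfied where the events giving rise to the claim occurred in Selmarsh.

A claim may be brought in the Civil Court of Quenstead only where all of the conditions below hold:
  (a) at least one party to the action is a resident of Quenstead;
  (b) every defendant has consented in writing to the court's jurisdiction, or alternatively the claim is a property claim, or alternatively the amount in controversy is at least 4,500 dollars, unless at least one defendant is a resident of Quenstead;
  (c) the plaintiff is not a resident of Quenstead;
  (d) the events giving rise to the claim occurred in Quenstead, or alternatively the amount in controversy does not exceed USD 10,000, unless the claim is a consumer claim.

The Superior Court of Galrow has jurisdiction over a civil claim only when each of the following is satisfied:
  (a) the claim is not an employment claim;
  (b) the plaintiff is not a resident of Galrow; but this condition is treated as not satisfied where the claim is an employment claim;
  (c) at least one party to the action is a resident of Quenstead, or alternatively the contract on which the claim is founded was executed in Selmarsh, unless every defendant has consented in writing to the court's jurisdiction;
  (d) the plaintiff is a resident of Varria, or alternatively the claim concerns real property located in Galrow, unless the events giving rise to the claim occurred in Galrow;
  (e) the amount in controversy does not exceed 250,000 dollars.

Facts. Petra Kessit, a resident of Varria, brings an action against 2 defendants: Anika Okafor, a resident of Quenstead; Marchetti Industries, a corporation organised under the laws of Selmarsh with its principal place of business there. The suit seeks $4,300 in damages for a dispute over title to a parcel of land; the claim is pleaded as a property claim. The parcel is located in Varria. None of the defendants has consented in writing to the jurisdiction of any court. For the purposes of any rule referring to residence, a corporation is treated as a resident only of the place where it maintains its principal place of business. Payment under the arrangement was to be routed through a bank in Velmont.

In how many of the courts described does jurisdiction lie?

The Provincial Court of Selmarsh:
  (a) Marchetti Industries resides in Selmarsh — that alternative is enough. Met.
  (b) Marchetti Industries has its principal place of business in Selmarsh. Condition met.
  (c) The plaintiff resides in Varria, not Galrow. Condition not met.
  (d) The claim is a property claim, not an employment claim. And the carve-out is inapplicable — the defendants reside as follows — Anika Okafor in Quenstead, Marchetti Industries in Selmarsh — not all in Selmarsh. Condition met.
  (e) The amount in controversy is USD 4,300, below the USD 15,000 floor. Not satisfied.
  → No jurisdiction.
The Civil Court of Quenstead:
  (a) Anika Okafor resides in Quenstead. Met.
  (b) The claim is a property claim — that alternative is enough. Condition met.
  (c) The plaintiff resides in Varria, which is not Quenstead. Condition met.
  (d) The amount in controversy is $4,300, within the USD 10,000 ceiling, so this disjunct is met. Condition met.
  → Jurisdiction lies.
The Superior Court of Galrow:
  (a) The claim is a property claim, not an employment claim. Met.
  (b) The plaintiff resides in Varria, which is not Galrow. The carve-out does not apply: the claim is a property claim, not an employment claim. Satisfied.
  (c) Anika Okafor resides in Quenstead — that alternative is enough. Condition met.
  (d) The plaintiff resides in Varria — that alternative is enough. Condition met.
  (e) The amount in controversy is $4,300, within the USD 250,000 ceiling. Satisfied.
  → Every requirement is satisfied — jurisdiction.
Courts with jurisdiction: the Civil Court of Quenstead, the Superior Court of Galrow — 2 in total.

2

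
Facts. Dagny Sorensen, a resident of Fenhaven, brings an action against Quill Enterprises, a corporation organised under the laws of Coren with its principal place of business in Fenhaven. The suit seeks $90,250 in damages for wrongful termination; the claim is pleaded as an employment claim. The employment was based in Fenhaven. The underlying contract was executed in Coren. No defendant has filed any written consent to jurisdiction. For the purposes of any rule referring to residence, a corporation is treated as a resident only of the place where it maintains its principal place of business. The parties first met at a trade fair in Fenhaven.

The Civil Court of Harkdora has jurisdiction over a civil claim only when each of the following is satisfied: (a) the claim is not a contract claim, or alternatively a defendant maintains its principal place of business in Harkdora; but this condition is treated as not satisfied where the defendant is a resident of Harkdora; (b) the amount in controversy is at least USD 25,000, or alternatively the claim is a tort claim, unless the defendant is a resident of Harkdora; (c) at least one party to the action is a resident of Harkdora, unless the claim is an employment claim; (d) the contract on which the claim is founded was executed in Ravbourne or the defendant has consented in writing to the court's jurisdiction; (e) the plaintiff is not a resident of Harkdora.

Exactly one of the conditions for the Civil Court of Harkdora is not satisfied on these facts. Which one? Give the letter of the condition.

(d)

The Civil Court of Harkdora:
  (a) The claim is an employment claim, not a contract claim, which satisfies one of the alternatives. The carve-out does not apply: the defendant resides in Fenhaven, not Harkdora. Satisfied.
  (b) The amount in controversy is $90,250, which meets the $25,000 floor, so one alternative holds. Condition met.
  (c) No party resides in Harkdora. However, the claim is an employment claim, so the 'unless' proviso supplies this condition. Met.
  (d) The contract was executed in Coren, not Ravbourne; no such written consent has been filed — every alternative fails. Not satisfied.
  (e) The plaintiff resides in Fenhaven, which is not Harkdora. Met.
Only condition (d) fails.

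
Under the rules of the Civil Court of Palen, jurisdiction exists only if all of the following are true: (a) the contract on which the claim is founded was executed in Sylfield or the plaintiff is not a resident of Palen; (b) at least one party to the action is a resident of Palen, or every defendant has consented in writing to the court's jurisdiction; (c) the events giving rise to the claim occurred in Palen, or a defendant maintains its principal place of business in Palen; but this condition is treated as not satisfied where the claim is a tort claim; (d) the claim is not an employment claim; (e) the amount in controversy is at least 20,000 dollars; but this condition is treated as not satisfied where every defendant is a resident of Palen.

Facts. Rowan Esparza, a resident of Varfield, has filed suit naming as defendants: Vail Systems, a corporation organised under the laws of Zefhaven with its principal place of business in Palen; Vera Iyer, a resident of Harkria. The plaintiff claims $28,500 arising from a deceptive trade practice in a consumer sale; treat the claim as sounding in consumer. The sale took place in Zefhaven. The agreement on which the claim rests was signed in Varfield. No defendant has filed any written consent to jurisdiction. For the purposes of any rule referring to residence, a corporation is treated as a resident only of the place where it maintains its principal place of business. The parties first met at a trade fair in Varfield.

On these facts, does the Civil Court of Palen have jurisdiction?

The Civil Court of Palen:
  (a) The plaintiff resides in Varfield, which is not Palen, which satisfies one of the alternatives. Condition met.
  (b) Vail Systems resides in Palen — that alternative is enough. Condition met.
  (c) Vail Systems has its principal place of business in Palen, so one alternative holds. The exception is not triggered, since the claim is a consumer claim, not a tort claim. Satisfied.
  (d) The claim is a consumer claim, not an employment claim. Condition met.
  (e) The amount in controversy is $28,500, which meets the USD 20,000 floor. The carve-out does not apply: the defendants reside as follows — Vail Systems in Palen, Vera Iyer in Harkria — not all in Palen. Condition met.
  → The court has jurisdiction.

Yes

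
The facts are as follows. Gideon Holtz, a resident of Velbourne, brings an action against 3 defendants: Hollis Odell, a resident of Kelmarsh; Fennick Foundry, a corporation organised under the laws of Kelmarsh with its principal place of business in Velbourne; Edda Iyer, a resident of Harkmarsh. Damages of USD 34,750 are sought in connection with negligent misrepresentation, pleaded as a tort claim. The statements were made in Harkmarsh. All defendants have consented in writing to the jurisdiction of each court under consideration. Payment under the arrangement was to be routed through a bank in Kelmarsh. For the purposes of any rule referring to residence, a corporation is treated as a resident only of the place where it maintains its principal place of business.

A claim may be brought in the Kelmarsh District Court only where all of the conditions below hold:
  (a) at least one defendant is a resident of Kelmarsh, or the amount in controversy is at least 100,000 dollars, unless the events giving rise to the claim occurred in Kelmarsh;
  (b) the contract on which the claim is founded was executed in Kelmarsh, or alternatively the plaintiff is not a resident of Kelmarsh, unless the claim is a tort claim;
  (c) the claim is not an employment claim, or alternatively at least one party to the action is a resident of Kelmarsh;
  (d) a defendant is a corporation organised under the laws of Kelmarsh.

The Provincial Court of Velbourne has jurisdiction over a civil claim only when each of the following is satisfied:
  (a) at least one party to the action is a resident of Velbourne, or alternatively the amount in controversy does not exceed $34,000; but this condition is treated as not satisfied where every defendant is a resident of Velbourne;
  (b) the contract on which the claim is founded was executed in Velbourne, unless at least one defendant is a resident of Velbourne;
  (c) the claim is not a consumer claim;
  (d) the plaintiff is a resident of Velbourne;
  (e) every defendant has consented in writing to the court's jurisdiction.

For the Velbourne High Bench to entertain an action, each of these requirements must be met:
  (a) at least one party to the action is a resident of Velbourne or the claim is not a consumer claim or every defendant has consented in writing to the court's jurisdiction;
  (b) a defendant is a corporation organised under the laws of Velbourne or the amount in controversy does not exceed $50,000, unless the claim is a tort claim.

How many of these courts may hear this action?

3

The Kelmarsh District Court:
  (a) Hollis Odell resides in Kelmarsh, so this disjunct is met. Met.
  (b) The plaintiff resides in Velbourne, which is not Kelmarsh, so this disjunct is met. Met.
  (c) The claim is a tort claim, not an employment claim, which satisfies one of the alternatives. Met.
  (d) Fennick Foundry is organised under the laws of Kelmarsh. Satisfied.
  → All conditions met; jurisdiction exists.
The Provincial Court of Velbourne:
  (a) Gideon Holtz resides in Velbourne — that alternative is enough. The carve-out does not apply: the defendants reside as follows — Hollis Odell in Kelmarsh, Fennick Foundry in Velbourne, Edda Iyer in Harkmarsh — not all in Velbourne. Met.
  (b) No contract (and hence no place of execution) is alleged. But Fennick Foundry resides in Velbourne, and the 'unless' clause therefore excuses the requirement. Met.
  (c) The claim is a tort claim, not a consumer claim. Met.
  (d) The plaintiff resides in Velbourne. Satisfied.
  (e) Every defendant has filed written consent. Condition met.
  → The court has jurisdiction.
The Velbourne High Bench:
  (a) Gideon Holtz resides in Velbourne, so this disjunct is met. Met.
  (b) The amount in controversy is USD 34,750, within the 50,000 dollars ceiling, so one alternative holds. Met.
  → Every requirement is satisfied — jurisdiction.
Courts with jurisdiction: the Kelmarsh District Court, the Provincial Court of Velbourne, the Velbourne High Bench — 3 in total.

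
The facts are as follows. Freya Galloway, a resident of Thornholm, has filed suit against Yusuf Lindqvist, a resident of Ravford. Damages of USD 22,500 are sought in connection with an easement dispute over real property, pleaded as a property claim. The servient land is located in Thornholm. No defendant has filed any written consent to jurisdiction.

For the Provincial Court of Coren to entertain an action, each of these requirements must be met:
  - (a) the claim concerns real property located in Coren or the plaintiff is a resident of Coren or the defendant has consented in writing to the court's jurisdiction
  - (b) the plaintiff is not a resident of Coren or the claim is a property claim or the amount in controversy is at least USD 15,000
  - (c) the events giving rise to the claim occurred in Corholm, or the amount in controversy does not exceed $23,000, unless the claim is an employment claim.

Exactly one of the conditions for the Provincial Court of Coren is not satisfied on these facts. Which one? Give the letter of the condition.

(a)

The Provincial Court of Coren:
  (a) The property lies in Thornholm, not Coren; the plaintiff resides in Thornholm, not Coren; no such written consent has been filed — every alternative fails. Not met.
  (b) The plaintiff resides in Thornholm, which is not Coren — that alternative is enough. Condition met.
  (c) The amount in controversy is USD 22,500, within the USD 23,000 ceiling — that alternative is enough. Condition met.
Only condition (a) fails.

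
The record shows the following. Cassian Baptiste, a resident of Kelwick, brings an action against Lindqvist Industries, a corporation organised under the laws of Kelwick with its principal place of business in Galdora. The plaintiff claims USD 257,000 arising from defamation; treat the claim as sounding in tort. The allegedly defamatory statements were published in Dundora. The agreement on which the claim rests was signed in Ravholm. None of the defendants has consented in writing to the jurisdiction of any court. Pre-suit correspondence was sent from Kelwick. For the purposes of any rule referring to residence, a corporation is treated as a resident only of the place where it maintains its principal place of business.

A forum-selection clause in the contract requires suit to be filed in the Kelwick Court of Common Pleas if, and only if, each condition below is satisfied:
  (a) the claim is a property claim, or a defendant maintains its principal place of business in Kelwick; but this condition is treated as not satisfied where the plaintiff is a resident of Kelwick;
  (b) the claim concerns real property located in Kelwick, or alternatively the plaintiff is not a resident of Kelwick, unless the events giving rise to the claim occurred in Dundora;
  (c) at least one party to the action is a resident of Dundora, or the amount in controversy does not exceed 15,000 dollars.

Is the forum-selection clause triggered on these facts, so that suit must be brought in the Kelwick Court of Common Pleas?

No

The Kelwick Court of Common Pleas:
  (a) The claim is a tort claim, not a property claim; the corporate defendant(s) have their principal place of business in Galdora, not Kelwick — every alternative fails. Fails.
  (b) The claim does not concern real property; the plaintiff resides in Kelwick — none of the alternatives is met. But the operative events occurred in Dundora, and the 'unless' clause therefore excuses the requirement. Condition met.
  (c) No party resides in Dundora; the amount in controversy is 257,000 dollars, above the USD 15,000 ceiling — no alternative holds. Condition not met.
  → The clause does not apply.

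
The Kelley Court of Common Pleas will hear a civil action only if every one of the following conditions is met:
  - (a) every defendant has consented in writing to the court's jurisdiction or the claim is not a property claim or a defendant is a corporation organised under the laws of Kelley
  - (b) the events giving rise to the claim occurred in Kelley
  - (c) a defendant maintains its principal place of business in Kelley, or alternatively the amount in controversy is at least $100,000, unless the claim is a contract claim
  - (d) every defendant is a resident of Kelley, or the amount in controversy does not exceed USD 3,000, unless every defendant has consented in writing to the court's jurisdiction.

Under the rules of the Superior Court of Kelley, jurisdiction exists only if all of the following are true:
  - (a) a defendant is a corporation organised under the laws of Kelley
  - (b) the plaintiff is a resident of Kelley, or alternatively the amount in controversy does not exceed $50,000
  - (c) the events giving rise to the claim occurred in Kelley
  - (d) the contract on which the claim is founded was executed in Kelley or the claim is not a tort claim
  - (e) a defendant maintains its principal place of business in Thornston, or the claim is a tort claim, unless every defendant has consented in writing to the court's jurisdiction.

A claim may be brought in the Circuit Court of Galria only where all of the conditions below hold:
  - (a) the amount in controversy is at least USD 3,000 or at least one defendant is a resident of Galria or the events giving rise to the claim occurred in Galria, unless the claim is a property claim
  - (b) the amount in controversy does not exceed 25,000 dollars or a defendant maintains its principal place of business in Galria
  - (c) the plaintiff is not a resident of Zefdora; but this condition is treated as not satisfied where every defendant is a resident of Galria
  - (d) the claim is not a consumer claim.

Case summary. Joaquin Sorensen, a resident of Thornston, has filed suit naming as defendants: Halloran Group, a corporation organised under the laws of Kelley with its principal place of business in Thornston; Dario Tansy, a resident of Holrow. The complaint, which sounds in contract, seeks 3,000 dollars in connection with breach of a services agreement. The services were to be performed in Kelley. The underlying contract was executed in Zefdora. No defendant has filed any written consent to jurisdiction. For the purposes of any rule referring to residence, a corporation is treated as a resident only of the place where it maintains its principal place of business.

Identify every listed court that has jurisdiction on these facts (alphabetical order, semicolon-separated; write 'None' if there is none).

The Kelley Court of Common Pleas:
  (a) The claim is a contract claim, not a property claim — that alternative is enough. Condition met.
  (b) The operative events occurred in Kelley. Satisfied.
  (c) The corporate defendant(s) have their principal place of business in Thornston, not Kelley; the amount in controversy is USD 3,000, below the 100,000 dollars floor — every alternative fails. The proviso rescues it, though: the claim is a contract claim. Condition met.
  (d) The amount in controversy is $3,000, within the 3,000 dollars ceiling, which satisfies one of the alternatives. Satisfied.
  → The court has jurisdiction.
The Superior Court of Kelley:
  (a) Halloran Group is organised under the laws of Kelley. Satisfied.
  (b) The amount in controversy is $3,000, within the USD 50,000 ceiling, so one alternative holds. Condition met.
  (c) The operative events occurred in Kelley. Satisfied.
  (d) The claim is a contract claim, not a tort claim, which satisfies one of the alternatives. Condition met.
  (e) Halloran Group has its principal place of business in Thornston, which satisfies one of the alternatives. Met.
  → Every requirement is satisfied — jurisdiction.
The Circuit Court of Galria:
  (a) The amount in controversy is 3,000 dollars, which meets the $3,000 floor, so this disjunct is met. Met.
  (b) The amount in controversy is USD 3,000, within the 25,000 dollars ceiling, which satisfies one of the alternatives. Met.
  (c) The plaintiff resides in Thornston, which is not Zefdora. The carve-out does not apply: the defendants reside as follows — Halloran Group in Thornston, Dario Tansy in Holrow — not all in Galria. Condition met.
  (d) The claim is a contract claim, not a consumer claim. Satisfied.
  → Every requirement is satisfied — jurisdiction.

the Circuit Court of Galria; the Kelley Court of Common Pleas; the Superior Court of Kelley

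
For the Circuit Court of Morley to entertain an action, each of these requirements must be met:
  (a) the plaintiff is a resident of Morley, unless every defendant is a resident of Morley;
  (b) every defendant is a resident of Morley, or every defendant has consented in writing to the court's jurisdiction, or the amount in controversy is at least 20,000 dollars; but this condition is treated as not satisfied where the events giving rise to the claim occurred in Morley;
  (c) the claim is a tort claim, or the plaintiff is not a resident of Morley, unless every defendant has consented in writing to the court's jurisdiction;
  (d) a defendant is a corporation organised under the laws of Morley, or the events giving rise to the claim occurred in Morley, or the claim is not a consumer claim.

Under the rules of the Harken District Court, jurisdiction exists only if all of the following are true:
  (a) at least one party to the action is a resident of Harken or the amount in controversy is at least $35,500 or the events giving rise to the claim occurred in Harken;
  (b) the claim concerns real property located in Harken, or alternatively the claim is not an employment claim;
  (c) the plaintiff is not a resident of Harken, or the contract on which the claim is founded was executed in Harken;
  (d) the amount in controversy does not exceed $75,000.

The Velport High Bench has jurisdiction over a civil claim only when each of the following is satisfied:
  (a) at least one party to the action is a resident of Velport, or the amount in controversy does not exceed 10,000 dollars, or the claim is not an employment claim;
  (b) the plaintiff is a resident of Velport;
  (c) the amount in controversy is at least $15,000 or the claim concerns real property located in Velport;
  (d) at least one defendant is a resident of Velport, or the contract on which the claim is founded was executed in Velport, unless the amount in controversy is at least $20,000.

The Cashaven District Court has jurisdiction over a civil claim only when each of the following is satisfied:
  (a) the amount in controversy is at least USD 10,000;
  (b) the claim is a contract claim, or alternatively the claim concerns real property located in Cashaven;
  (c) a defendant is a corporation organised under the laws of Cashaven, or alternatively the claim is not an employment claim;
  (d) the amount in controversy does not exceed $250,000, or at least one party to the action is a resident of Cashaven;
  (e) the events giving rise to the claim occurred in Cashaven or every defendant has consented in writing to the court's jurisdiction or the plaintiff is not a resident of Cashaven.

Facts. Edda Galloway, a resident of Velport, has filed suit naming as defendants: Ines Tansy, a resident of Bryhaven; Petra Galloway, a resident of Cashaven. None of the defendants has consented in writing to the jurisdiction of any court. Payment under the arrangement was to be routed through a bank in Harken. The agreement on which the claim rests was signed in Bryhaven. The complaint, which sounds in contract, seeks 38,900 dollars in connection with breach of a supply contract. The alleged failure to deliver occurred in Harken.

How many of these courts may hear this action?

3

The Circuit Court of Morley:
  (a) The plaintiff resides in Velport, not Morley. Nor does the 'unless' clause help: the defendants reside as follows — Ines Tansy in Bryhaven, Petra Galloway in Cashaven — not all in Morley. Fails.
  (b) The amount in controversy is $38,900, which meets the $20,000 floor, which satisfies one of the alternatives. And the carve-out is inapplicable — the operative events occurred in Harken, not Morley. Condition met.
  (c) The plaintiff resides in Velport, which is not Morley, so one alternative holds. Condition met.
  (d) The claim is a contract claim, not a consumer claim, so one alternative holds. Condition met.
  → No jurisdiction.
The Harken District Court:
  (a) The amount in controversy is $38,900, which meets the USD 35,500 floor, so this disjunct is met. Met.
  (b) The claim is a contract claim, not an employment claim, so one alternative holds. Condition met.
  (c) The plaintiff resides in Velport, which is not Harken, so one alternative holds. Met.
  (d) The amount in controversy is $38,900, within the 75,000 dollars ceiling. Satisfied.
  → The court has jurisdiction.
The Velport High Bench:
  (a) Edda Galloway resides in Velport, so one alternative holds. Satisfied.
  (b) The plaintiff resides in Velport. Met.
  (c) The amount in controversy is 38,900 dollars, which meets the USD 15,000 floor — that alternative is enough. Satisfied.
  (d) No defendant resides in Velport (they reside in Bryhaven, Cashaven); the contract was executed in Bryhaven, not Velport — every alternative fails. However, the amount in controversy is 38,900 dollars, which meets the $20,000 floor, so the 'unless' proviso supplies this condition. Condition met.
  → Every requirement is satisfied — jurisdiction.
The Cashaven District Court:
  (a) The amount in controversy is $38,900, which meets the USD 10,000 floor. Condition met.
  (b) The claim is a contract claim, so one alternative holds. Met.
  (c) The claim is a contract claim, not an employment claim, so one alternative holds. Condition met.
  (d) The amount in controversy is $38,900, within the $250,000 ceiling, so one alternative holds. Satisfied.
  (e) The plaintiff resides in Velport, which is not Cashaven, so this disjunct is met. Met.
  → Jurisdiction lies.
Courts with jurisdiction: the Harken District Court, the Velport High Bench, the Cashaven District Court — 3 in total.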